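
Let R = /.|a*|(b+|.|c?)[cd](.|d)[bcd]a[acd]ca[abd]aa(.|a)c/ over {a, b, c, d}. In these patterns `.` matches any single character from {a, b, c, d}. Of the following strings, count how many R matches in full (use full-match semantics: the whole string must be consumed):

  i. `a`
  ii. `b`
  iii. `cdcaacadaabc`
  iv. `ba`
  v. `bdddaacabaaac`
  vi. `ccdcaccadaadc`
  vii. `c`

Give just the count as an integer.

i → match
ii → match
iii → match
iv → no match
v → match
vi → match
vii → match
Total matched: 6

6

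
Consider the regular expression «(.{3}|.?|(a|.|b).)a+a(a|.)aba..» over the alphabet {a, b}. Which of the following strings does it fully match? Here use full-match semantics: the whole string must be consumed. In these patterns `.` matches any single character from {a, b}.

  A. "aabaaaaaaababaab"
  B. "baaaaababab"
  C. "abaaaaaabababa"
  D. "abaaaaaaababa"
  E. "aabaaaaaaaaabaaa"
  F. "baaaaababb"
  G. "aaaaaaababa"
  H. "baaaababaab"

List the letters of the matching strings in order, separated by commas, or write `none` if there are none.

A → match
B. "baaaaababab" → no match
C → match
D → match
E → match
F. "baaaaababb" → match
G. "aaaaaaababa" → match
H. "baaaababaab" → match

A, C, D, E, F, G, H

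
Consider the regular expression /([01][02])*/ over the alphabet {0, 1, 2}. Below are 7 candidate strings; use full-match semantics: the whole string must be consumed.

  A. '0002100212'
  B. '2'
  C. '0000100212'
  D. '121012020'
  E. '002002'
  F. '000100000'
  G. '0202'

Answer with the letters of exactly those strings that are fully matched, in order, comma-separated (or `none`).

A, C, G

A → match
B → no match
C → match
D → no match
E → no match
F → no match
G → match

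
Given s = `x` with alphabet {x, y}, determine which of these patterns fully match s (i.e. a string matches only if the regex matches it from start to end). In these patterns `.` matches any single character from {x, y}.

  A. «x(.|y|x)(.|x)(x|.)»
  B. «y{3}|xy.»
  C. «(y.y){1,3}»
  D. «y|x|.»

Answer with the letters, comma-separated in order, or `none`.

D

A → no match
B → no match
C → no match — must start with `y`
D → match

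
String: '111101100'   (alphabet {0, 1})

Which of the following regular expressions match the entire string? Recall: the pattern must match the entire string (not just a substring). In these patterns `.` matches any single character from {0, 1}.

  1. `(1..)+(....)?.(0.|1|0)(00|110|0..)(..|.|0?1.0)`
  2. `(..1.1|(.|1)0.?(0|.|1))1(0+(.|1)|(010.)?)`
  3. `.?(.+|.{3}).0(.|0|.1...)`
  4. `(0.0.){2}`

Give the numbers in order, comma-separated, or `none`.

1, 3

1 → match
2 → no match
3 → match
4 → no match — must start with '0'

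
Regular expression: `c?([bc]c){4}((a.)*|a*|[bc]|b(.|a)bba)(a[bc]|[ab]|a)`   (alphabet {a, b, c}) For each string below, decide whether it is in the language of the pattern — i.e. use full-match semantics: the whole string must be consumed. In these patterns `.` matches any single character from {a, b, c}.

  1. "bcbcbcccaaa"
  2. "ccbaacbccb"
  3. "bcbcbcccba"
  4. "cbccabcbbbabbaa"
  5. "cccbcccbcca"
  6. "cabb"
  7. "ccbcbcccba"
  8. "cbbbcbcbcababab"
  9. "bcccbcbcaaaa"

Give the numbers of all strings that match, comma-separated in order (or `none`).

1, 3, 5, 7, 9

1. "bcbcbcccaaa" → match
2. "ccbaacbccb" → no match
3. "bcbcbcccba" → match
4 → no match
5. "cccbcccbcca" → match
6. "cabb" → no match
7. "ccbcbcccba" → match
8 → no match
9. "bcccbcbcaaaa" → match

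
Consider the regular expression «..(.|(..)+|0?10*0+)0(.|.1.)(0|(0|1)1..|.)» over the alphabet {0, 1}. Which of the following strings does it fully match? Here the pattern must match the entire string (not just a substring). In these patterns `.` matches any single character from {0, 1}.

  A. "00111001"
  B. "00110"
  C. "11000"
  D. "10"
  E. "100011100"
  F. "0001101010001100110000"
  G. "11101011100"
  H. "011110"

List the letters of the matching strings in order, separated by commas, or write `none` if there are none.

A → no match
B → no match
C → no match
D → no match
E → match
F → no match
G → no match
H → no match

E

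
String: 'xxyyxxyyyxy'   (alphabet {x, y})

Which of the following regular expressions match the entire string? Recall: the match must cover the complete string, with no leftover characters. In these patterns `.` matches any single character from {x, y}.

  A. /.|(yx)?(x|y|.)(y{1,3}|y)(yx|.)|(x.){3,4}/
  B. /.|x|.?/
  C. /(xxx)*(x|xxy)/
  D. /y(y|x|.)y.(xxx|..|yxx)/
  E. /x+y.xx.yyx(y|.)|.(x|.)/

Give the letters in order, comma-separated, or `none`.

A → no match
B → no match
C → no match
D → no match — must start with 'y'
E → match

E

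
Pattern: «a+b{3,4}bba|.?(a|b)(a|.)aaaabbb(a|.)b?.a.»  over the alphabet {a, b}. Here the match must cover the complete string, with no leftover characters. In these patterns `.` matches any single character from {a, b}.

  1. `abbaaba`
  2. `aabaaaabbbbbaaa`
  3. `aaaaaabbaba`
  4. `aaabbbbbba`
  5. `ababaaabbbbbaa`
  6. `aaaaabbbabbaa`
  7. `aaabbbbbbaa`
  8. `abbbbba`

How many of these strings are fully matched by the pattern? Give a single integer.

1 → no match
2 → match
3 → no match
4 → match
5 → no match
6 → no match
7 → no match
8 → match
Total matched: 3

3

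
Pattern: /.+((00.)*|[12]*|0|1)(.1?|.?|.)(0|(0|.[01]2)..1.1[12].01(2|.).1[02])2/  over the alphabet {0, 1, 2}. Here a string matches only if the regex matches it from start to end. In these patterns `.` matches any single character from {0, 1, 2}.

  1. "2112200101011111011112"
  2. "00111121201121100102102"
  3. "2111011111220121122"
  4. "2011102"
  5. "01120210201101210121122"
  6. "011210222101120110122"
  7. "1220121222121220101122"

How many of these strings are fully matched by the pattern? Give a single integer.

6

1 → no match
2 → match
3 → match
4. "2011102" → match
5 → match
6 → match
7 → match
Total matched: 6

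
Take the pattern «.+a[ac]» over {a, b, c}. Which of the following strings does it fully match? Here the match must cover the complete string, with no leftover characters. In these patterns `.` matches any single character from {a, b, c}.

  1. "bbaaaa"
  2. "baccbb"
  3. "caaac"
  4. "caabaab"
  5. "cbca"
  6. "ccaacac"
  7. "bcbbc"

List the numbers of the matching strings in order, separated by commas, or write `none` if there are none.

1, 3, 6

1 → match
2 → no match
3 → match
4 → no match
5 → no match
6 → match
7 → no match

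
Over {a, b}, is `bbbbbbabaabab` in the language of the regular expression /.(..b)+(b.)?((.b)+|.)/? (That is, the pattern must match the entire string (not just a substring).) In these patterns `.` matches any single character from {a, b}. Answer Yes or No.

No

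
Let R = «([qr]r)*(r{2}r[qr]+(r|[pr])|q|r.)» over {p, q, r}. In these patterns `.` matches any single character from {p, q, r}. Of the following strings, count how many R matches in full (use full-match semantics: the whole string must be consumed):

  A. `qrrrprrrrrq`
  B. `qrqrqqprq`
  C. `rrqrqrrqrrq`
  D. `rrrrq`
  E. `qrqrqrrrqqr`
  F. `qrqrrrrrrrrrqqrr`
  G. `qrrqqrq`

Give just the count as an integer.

2

A → no match
B → no match
C → no match
D → match
E → no match
F → match
G → no match
Total matched: 2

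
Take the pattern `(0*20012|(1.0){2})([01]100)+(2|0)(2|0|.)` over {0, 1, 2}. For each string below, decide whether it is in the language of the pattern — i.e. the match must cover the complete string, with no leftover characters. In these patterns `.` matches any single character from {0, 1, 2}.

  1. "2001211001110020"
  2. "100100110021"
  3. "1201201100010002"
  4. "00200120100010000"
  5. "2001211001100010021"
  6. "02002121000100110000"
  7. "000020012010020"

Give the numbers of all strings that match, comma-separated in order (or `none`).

1 → no match
2 → match
3 → match
4 → match
5 → match
6 → no match
7 → match

2, 3, 4, 5, 7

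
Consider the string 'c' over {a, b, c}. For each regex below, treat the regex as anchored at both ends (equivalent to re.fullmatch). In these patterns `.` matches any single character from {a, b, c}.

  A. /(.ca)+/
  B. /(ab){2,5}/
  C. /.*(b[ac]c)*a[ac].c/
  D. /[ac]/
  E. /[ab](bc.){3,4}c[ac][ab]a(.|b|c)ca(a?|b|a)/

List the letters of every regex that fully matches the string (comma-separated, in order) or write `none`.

A → no match — must end with 'ca'
B → no match — must start with 'ab'
C → no match
D → match
E → no match

D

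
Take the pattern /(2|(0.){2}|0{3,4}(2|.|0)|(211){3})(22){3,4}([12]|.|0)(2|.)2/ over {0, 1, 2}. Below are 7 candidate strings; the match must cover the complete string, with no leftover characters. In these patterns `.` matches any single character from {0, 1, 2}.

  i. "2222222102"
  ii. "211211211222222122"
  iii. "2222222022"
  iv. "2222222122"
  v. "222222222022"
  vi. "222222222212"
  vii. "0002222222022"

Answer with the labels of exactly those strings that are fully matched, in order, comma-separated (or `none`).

i. "2222222102" → match
ii → match
iii. "2222222022" → match
iv. "2222222122" → match
v. "222222222022" → match
vi. "222222222212" → match
vii → match

i, ii, iii, iv, v, vi, vii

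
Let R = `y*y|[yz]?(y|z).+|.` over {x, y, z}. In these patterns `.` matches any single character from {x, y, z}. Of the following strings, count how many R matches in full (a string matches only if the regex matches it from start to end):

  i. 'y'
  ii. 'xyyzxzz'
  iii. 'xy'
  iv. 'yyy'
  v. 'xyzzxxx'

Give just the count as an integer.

2

i. 'y' → match
ii. 'xyyzxzz' → no match
iii. 'xy' → no match
iv. 'yyy' → match
v. 'xyzzxxx' → no match
Total matched: 2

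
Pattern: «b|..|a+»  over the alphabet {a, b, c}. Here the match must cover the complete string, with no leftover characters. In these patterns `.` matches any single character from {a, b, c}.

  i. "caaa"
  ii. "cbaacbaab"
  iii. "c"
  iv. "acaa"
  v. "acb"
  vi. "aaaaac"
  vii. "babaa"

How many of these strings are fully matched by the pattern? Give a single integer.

i → no match
ii → no match
iii → no match
iv → no match
v → no match
vi → no match
vii → no match
Total matched: 0

0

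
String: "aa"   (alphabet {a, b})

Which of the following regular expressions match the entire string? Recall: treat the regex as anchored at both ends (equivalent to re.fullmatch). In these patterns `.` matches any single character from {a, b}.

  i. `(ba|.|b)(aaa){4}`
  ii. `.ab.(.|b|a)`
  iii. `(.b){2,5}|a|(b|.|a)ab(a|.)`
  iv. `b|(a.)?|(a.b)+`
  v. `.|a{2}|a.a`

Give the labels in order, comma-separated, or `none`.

i → no match — must end with "aaa"
ii → no match
iii → no match
iv → match
v → match

iv, v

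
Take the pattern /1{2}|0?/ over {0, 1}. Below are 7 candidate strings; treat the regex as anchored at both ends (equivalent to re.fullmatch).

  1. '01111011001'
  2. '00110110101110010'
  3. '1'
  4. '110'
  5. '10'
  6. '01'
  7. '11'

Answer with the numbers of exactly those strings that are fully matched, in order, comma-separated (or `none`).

7

1 → no match
2 → no match
3 → no match
4 → no match
5 → no match
6 → no match
7 → match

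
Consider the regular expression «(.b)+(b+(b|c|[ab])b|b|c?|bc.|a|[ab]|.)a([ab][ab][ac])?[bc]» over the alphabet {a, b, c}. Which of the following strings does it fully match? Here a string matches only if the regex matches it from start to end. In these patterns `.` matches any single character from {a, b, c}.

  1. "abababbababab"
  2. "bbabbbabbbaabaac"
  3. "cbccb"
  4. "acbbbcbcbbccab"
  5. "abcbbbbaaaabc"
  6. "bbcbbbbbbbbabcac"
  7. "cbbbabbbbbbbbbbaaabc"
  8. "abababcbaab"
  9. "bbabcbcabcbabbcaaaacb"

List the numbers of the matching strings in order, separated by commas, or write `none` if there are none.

2, 8

1 → no match
2 → match
3 → no match
4 → no match
5 → no match
6 → no match
7 → no match
8 → match
9 → no match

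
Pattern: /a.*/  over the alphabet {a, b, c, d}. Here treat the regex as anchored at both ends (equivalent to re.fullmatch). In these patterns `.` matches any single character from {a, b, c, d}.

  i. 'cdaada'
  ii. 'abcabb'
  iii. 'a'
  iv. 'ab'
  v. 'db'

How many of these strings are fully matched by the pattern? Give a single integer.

i → no match — must start with 'a'
ii → match
iii → match
iv → match
v → no match — must start with 'a'
Total matched: 3

3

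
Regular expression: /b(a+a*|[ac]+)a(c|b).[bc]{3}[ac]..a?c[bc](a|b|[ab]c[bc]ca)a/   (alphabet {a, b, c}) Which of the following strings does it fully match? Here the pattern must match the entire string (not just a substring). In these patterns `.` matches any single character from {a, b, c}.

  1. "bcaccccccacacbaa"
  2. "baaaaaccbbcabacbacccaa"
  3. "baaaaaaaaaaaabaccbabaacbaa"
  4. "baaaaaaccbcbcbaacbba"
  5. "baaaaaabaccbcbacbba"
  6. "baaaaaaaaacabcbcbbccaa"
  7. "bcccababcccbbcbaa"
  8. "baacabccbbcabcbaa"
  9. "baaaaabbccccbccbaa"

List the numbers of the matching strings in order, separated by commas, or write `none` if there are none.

1, 2, 3, 4, 5, 6, 7, 8, 9

1 → match
2 → match
3 → match
4 → match
5 → match
6 → match
7 → match
8 → match
9 → match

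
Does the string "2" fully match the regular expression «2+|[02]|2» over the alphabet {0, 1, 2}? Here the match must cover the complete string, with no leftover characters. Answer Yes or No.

Yes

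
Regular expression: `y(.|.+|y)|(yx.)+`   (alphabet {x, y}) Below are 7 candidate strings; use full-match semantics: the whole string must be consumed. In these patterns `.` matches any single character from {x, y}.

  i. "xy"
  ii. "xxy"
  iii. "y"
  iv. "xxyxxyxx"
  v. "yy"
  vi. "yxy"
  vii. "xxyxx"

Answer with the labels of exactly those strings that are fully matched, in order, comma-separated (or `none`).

v, vi

i → no match
ii → no match
iii → no match
iv → no match
v → match
vi → match
vii → no match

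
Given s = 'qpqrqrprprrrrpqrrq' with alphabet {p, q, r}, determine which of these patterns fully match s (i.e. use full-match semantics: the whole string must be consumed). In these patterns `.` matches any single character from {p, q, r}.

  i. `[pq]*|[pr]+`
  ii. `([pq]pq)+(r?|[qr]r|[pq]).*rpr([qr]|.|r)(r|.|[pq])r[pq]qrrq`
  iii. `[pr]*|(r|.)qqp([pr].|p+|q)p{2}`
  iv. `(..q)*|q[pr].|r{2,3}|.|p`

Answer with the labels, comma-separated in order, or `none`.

ii

i → no match
ii → match
iii → no match
iv → no match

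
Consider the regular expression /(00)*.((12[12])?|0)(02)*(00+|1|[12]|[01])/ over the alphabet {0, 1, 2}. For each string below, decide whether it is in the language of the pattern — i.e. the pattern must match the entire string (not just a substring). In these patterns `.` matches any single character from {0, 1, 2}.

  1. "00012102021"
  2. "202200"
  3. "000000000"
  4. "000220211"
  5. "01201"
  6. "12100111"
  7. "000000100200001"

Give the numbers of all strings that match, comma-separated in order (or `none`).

1, 3

1 → match
2 → no match
3 → match
4 → no match
5 → no match
6 → no match
7 → no match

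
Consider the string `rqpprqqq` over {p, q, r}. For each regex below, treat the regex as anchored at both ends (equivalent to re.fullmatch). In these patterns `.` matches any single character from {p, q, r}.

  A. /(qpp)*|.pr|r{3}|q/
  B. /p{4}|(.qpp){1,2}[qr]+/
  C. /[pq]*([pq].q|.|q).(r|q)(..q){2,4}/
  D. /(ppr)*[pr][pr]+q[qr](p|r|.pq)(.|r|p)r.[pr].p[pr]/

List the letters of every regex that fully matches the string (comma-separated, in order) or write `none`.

A → no match
B → match
C → no match
D → no match

B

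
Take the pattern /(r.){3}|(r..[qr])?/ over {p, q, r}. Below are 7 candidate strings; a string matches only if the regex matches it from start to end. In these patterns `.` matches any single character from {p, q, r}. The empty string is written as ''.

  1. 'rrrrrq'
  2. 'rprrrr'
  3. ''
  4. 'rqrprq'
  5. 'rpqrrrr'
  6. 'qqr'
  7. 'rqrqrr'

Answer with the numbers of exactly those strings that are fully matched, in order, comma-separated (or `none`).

1 → match
2 → match
3 → match
4 → match
5 → no match
6 → no match
7 → match

1, 2, 3, 4, 7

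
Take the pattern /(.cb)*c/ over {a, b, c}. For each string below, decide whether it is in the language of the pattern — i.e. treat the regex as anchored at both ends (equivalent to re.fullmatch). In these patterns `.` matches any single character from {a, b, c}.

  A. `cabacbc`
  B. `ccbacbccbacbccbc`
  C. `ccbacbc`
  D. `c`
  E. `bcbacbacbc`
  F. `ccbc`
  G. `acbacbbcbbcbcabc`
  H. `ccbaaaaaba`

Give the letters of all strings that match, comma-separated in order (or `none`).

B, C, D, E, F

A. `cabacbc` → no match
B → match
C. `ccbacbc` → match
D. `c` → match
E. `bcbacbacbc` → match
F. `ccbc` → match
G → no match
H. `ccbaaaaaba` → no match — must end with `c`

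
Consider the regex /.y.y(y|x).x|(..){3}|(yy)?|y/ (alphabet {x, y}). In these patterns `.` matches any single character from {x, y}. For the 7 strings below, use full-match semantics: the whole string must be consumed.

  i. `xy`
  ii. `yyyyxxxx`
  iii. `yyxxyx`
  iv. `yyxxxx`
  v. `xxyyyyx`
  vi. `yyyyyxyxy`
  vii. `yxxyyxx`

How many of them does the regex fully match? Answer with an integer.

i. `xy` → no match
ii. `yyyyxxxx` → no match
iii. `yyxxyx` → match
iv. `yyxxxx` → match
v. `xxyyyyx` → no match
vi. `yyyyyxyxy` → no match
vii. `yxxyyxx` → no match
Total matched: 2

2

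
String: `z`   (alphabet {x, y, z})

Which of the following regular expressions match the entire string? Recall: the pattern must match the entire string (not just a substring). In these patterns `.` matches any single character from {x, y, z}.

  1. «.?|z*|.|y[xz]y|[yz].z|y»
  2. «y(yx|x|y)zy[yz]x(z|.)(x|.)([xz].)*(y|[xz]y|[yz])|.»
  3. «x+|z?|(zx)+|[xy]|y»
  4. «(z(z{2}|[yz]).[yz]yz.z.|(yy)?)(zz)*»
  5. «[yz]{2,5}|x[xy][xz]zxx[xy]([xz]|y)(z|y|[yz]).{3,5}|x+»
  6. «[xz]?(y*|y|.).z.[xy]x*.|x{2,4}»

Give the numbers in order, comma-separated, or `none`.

1 → match
2 → match
3 → match
4 → no match
5 → no match
6 → no match

1, 2, 3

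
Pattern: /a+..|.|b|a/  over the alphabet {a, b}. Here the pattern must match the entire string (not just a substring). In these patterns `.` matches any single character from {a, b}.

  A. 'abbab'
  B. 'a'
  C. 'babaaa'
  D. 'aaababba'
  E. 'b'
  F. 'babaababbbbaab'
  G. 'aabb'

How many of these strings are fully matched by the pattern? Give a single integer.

3

A → no match
B → match
C → no match
D → no match
E → match
F → no match
G → match
Total matched: 3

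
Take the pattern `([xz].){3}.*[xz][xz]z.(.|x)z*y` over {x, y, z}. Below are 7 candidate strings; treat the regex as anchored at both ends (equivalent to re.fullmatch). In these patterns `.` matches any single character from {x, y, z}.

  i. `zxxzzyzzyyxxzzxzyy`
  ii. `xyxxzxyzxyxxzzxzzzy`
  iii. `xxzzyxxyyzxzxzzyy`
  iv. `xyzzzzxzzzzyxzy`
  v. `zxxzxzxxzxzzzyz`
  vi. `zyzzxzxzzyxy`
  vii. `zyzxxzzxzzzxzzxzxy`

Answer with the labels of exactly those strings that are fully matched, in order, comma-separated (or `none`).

i → no match
ii → match
iii → no match
iv → match
v → no match — must end with `y`
vi → match
vii → no match

ii, iv, vi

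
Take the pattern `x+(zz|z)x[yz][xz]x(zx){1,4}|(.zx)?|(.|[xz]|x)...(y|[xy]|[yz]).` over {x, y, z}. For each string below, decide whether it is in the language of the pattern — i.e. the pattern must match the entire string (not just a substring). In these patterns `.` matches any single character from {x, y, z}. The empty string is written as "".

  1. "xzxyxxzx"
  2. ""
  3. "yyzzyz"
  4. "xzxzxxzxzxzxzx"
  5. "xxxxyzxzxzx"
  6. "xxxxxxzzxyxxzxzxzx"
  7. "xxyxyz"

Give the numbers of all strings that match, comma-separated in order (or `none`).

1, 2, 3, 4, 6, 7

1 → match
2 → match
3 → match
4 → match
5 → no match
6 → match
7 → match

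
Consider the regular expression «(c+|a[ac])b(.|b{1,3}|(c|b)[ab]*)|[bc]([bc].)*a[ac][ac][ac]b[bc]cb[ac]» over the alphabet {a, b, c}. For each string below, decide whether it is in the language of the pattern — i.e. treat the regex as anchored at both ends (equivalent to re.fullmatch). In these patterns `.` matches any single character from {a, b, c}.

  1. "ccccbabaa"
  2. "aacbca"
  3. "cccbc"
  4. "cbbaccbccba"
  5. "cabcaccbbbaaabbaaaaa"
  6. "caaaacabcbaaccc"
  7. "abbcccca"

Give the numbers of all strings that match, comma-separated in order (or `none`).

3

1. "ccccbabaa" → no match
2. "aacbca" → no match
3. "cccbc" → match
4. "cbbaccbccba" → no match
5 → no match
6 → no match
7. "abbcccca" → no match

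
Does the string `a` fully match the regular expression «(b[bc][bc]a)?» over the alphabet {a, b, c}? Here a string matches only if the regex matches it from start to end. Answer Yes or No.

No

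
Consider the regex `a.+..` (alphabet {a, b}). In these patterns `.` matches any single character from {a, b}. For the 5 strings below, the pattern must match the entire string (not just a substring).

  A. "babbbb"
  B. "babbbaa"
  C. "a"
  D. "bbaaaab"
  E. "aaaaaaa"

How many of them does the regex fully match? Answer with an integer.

A. "babbbb" → no match — must start with "a"
B. "babbbaa" → no match — must start with "a"
C. "a" → no match
D. "bbaaaab" → no match — must start with "a"
E. "aaaaaaa" → match
Total matched: 1

1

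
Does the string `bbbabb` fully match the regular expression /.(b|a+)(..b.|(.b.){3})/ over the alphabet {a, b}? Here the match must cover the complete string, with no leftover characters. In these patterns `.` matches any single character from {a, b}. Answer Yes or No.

Yes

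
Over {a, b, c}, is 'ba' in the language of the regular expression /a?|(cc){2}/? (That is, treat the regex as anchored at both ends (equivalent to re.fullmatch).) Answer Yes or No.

No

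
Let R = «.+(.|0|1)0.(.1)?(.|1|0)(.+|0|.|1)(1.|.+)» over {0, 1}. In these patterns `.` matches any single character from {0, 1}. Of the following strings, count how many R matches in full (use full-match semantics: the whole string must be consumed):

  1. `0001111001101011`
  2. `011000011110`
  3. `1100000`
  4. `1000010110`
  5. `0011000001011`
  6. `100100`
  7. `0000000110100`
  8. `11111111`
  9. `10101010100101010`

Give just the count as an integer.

1 → match
2 → match
3 → match
4 → match
5 → match
6 → no match
7 → match
8 → no match
9 → match
Total matched: 7

7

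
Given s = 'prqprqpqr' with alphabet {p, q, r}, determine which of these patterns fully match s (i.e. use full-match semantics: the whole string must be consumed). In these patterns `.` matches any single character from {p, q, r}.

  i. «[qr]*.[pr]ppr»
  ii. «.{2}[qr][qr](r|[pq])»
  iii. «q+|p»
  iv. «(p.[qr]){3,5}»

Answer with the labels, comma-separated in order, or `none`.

iv

i → no match — must end with 'ppr'
ii → no match
iii → no match
iv → match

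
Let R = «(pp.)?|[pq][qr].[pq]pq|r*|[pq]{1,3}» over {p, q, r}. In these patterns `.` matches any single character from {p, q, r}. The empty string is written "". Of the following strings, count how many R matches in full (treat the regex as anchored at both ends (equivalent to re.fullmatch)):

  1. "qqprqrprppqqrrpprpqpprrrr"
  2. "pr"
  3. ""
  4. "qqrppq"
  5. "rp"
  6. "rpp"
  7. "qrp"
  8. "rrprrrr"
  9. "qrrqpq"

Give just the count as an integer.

1 → no match
2 → no match
3 → match
4 → match
5 → no match
6 → no match
7 → no match
8 → no match
9 → match
Total matched: 3

3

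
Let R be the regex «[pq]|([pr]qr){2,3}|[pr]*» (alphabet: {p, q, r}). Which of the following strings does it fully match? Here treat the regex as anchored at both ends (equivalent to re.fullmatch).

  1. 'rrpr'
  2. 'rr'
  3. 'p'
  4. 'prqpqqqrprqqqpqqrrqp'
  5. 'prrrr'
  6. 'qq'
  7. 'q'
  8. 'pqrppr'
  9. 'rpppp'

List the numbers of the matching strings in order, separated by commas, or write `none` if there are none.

1, 2, 3, 5, 7, 9

1 → match
2 → match
3 → match
4 → no match
5 → match
6 → no match
7 → match
8 → no match
9 → match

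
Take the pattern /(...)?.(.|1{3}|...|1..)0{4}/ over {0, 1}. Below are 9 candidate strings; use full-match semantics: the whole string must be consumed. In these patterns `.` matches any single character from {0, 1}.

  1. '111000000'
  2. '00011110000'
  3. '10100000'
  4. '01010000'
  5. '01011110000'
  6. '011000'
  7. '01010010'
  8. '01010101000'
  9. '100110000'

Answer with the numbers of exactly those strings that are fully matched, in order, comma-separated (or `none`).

1 → match
2 → match
3 → match
4 → match
5 → match
6 → no match
7 → no match
8 → no match
9 → match

1, 2, 3, 4, 5, 9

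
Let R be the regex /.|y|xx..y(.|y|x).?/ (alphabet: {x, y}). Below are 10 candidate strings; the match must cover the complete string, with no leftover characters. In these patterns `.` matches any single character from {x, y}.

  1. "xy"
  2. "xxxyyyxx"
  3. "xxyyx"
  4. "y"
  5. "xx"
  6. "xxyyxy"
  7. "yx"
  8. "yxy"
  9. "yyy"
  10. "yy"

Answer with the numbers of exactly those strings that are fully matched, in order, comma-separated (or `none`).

4

1 → no match
2 → no match
3 → no match
4 → match
5 → no match
6 → no match
7 → no match
8 → no match
9 → no match
10 → no match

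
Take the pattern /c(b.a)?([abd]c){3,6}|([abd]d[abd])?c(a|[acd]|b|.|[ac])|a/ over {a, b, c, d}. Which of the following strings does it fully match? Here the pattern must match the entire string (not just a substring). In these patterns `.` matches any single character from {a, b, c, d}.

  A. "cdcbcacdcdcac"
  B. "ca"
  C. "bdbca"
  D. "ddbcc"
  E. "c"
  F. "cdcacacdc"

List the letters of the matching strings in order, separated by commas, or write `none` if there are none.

A, B, C, D, F

A → match
B → match
C → match
D → match
E → no match
F → match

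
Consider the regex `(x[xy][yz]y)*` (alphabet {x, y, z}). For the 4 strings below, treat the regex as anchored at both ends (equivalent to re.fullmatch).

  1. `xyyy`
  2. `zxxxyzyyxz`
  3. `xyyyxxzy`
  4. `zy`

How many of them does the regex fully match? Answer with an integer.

1 → match
2 → no match
3 → match
4 → no match
Total matched: 2

2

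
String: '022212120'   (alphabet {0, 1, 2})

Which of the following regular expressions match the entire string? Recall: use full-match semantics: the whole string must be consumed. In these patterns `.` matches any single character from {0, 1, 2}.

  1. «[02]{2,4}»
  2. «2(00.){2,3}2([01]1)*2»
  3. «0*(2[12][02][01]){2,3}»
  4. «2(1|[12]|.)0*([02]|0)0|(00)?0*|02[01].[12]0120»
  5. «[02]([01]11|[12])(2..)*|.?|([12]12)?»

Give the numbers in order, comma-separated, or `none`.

3

1 → no match
2 → no match — must start with '200'
3 → match
4 → no match
5 → no match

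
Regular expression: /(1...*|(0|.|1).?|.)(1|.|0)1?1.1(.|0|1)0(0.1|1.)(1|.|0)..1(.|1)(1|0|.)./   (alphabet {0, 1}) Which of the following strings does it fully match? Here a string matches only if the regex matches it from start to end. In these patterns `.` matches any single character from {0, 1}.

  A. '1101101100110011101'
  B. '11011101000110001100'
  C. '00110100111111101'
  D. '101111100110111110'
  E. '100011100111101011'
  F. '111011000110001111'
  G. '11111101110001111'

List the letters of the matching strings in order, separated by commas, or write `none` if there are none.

A, B, C, D, E

A → match
B → match
C → match
D → match
E → match
F → no match
G → no match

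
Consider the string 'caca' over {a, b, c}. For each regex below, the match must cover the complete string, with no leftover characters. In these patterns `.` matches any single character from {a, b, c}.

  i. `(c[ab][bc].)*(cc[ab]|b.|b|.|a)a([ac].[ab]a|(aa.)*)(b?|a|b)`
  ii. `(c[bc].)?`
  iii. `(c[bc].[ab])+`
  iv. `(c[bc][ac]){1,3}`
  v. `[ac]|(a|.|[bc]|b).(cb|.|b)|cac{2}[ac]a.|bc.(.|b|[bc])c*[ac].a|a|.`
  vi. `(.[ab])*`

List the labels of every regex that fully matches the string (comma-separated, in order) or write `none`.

vi

i → no match
ii → no match
iii → no match
iv → no match
v → no match
vi → match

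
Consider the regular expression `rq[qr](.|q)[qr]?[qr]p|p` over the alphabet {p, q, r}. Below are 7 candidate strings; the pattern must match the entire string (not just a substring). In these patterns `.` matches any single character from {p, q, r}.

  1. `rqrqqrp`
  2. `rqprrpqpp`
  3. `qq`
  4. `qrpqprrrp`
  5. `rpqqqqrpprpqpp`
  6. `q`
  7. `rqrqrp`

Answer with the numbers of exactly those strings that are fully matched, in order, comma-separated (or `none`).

1 → match
2 → no match
3 → no match — must end with `p`
4 → no match
5 → no match
6 → no match — must end with `p`
7 → match

1, 7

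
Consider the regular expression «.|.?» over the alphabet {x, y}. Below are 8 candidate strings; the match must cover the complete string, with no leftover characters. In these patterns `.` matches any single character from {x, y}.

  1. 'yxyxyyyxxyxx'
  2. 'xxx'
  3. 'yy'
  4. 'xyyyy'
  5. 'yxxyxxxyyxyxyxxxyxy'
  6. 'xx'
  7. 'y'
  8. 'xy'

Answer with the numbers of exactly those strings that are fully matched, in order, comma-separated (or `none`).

1 → no match
2 → no match
3 → no match
4 → no match
5 → no match
6 → no match
7 → match
8 → no match

7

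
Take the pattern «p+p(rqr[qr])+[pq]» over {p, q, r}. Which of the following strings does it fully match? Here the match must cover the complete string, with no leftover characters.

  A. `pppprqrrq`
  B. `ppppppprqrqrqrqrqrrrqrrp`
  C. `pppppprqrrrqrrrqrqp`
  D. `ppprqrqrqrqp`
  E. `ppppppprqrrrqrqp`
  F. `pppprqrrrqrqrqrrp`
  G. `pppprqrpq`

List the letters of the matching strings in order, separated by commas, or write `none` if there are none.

A, B, C, D, E, F

A → match
B → match
C → match
D → match
E → match
F → match
G → no match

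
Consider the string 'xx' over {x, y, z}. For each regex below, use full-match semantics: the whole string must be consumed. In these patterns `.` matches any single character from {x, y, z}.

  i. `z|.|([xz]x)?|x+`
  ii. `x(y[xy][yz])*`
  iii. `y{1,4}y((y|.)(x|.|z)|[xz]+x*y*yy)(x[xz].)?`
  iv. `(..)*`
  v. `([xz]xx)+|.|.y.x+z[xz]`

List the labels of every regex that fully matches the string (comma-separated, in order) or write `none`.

i → match
ii → no match
iii → no match — must start with 'y'
iv → match
v → no match

i, iv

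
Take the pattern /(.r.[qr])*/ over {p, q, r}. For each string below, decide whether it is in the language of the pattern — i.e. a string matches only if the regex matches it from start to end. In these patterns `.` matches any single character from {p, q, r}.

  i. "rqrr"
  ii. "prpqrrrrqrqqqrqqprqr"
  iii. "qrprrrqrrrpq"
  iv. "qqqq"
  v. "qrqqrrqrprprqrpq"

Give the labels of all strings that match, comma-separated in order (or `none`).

i → no match
ii → match
iii → match
iv → no match
v → match

ii, iii, v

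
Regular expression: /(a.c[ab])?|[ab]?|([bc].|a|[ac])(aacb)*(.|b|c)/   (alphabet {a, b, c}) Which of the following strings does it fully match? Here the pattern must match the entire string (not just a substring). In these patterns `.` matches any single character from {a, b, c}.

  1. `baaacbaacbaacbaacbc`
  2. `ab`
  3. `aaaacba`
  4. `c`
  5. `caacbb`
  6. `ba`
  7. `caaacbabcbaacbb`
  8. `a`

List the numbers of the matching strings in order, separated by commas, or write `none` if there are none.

1 → match
2 → match
3 → no match
4 → no match
5 → match
6 → no match
7 → no match
8 → match

1, 2, 5, 8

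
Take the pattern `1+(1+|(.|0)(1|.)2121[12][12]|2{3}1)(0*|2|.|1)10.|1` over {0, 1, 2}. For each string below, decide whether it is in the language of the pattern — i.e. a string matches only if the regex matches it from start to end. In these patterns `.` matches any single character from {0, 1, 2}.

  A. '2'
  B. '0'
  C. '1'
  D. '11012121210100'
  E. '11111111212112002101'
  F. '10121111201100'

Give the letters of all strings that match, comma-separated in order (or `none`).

A → no match — must start with '1'
B → no match — must start with '1'
C → match
D → match
E → no match
F → no match

C, D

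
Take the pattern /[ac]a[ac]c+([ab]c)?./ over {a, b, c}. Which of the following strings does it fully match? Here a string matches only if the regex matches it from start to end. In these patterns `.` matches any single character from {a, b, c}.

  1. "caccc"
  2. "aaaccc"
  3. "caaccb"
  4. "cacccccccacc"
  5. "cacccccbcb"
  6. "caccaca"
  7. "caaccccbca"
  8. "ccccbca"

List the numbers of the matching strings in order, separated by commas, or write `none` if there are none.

1, 2, 3, 4, 5, 6, 7

1. "caccc" → match
2. "aaaccc" → match
3. "caaccb" → match
4. "cacccccccacc" → match
5. "cacccccbcb" → match
6. "caccaca" → match
7. "caaccccbca" → match
8. "ccccbca" → no match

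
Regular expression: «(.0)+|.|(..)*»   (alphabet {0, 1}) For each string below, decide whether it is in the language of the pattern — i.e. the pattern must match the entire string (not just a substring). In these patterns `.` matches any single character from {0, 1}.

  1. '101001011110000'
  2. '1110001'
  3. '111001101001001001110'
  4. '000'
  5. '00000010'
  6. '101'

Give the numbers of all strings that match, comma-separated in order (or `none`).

1 → no match
2 → no match
3 → no match
4 → no match
5 → match
6 → no match

5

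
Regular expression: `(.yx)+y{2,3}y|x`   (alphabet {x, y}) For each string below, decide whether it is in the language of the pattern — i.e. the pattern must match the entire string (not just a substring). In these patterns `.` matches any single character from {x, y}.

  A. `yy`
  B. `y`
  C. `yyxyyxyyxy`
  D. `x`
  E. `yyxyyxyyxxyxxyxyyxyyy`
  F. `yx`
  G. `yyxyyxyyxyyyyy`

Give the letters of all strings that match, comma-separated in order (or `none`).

D, E

A → no match
B → no match
C → no match
D → match
E → match
F → no match
G → no match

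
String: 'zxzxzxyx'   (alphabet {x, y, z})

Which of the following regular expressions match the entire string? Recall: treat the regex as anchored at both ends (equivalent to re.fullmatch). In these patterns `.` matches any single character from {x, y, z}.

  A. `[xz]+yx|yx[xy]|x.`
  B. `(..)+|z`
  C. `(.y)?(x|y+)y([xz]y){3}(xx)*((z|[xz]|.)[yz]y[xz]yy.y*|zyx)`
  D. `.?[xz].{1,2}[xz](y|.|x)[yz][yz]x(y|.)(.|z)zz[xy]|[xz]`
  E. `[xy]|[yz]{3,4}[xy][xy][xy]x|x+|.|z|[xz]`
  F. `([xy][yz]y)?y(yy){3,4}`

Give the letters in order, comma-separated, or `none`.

A, B

A → match
B → match
C → no match
D → no match
E → no match
F → no match — must end with 'yy'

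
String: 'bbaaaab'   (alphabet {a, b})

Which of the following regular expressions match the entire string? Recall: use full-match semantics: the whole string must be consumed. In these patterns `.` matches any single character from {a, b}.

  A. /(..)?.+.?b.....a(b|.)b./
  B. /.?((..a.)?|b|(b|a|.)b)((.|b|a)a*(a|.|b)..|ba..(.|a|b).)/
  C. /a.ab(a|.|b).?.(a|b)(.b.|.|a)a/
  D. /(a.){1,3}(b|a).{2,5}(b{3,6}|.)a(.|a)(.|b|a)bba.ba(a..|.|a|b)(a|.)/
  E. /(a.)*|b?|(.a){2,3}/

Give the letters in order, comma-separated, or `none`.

B

A → no match
B → match
C → no match — must start with 'a'
D → no match — must start with 'a'
E → no match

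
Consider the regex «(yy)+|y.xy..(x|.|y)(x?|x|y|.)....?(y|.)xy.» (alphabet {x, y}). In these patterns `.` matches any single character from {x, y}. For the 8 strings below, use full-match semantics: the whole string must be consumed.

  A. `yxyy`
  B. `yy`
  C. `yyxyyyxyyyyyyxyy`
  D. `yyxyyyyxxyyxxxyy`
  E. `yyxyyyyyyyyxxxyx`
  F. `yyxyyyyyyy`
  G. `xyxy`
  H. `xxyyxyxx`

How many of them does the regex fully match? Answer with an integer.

A → no match
B → match
C → match
D → match
E → match
F → no match
G → no match
H → no match
Total matched: 4

4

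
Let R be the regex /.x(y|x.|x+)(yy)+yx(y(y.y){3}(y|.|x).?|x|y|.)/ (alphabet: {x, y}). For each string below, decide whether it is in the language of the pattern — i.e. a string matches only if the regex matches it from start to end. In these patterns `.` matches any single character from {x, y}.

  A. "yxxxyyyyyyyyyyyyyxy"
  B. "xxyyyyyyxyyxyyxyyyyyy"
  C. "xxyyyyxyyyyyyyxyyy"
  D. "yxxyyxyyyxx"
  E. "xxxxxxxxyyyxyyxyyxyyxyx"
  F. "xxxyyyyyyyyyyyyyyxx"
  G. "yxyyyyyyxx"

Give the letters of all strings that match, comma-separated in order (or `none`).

A, B, E, F, G

A → match
B → match
C → no match
D. "yxxyyxyyyxx" → no match
E → match
F → match
G. "yxyyyyyyxx" → match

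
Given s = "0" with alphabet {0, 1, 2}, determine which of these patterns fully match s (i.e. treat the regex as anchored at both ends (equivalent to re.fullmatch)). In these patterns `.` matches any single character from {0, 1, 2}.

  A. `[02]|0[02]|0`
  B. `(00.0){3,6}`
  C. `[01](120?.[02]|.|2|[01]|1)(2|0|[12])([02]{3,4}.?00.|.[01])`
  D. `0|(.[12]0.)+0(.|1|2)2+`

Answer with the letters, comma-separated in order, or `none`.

A, D

A → match
B → no match — must start with "00"
C → no match
D → match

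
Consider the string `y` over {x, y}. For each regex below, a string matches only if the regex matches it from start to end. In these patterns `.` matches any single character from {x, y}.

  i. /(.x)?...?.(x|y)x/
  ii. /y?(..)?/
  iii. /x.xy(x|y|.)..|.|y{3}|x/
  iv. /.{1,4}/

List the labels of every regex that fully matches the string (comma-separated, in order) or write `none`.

i → no match — must end with `x`
ii → match
iii → match
iv → match

ii, iii, iv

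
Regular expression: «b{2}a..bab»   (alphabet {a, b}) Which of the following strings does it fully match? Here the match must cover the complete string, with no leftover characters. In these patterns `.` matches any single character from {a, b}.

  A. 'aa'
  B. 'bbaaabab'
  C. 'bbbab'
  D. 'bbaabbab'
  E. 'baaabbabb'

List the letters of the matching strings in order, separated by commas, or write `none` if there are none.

A → no match — must start with 'b'
B → match
C → no match
D → match
E → no match — must end with 'bab'

B, D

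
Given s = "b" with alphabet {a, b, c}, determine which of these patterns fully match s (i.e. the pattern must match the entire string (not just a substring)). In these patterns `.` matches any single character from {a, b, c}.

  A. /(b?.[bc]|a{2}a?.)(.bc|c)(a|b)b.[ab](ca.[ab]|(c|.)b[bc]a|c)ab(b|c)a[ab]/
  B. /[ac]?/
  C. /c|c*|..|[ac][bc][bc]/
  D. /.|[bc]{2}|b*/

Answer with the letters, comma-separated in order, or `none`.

D

A → no match
B → no match
C → no match
D → match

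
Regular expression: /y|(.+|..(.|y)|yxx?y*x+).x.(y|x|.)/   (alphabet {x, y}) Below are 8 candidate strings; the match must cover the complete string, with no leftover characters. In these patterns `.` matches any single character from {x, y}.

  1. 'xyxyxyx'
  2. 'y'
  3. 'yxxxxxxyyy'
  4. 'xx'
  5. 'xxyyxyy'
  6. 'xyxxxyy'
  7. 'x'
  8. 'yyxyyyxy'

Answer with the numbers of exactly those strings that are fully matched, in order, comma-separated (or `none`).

1, 2, 5, 6

1. 'xyxyxyx' → match
2. 'y' → match
3. 'yxxxxxxyyy' → no match
4. 'xx' → no match
5. 'xxyyxyy' → match
6. 'xyxxxyy' → match
7. 'x' → no match
8. 'yyxyyyxy' → no match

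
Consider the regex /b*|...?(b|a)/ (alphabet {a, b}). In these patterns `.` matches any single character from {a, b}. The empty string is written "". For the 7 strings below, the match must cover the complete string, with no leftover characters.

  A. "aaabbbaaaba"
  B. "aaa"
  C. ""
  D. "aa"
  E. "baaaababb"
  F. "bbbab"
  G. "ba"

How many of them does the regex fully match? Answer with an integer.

A → no match
B → match
C → match
D → no match
E → no match
F → no match
G → no match
Total matched: 2

2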